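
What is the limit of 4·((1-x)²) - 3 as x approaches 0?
Direct substitution at x = 0 gives 1.

Final answer: 1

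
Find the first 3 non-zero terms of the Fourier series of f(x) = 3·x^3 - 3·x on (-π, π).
(-42 + 6·π^2)·sin(x) + (15/2 - 3·π^2)·sin(2·x) + (-10/3 + 2·π^2)·sin(3·x)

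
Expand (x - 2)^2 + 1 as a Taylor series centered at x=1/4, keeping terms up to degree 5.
65/16 - 7·(x - 1/4)/2 + (x - 1/4)^2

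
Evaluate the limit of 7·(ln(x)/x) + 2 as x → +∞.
Evaluate the dominant behaviour as x → +∞; each term tends to a finite value or vanishes.
Limit = 2.

Final answer: 2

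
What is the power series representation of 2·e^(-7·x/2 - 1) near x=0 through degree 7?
-117649·x^7·e^(-1)/46080 + 117649·x^6·e^(-1)/23040 - 16807·x^5·e^(-1)/1920 + 2401·x^4·e^(-1)/192 - 343·x^3·e^(-1)/24 + 49·x^2·e^(-1)/4 - 7·x·e^(-1) + 2·e^(-1)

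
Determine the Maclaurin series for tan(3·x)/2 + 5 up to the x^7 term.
4131·x^7/70 + 81·x^5/5 + 9·x^3/2 + 3·x/2 + 5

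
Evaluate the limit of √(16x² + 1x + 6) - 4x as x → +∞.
As x → +∞: multiply by the conjugate to get (1x+6)/(√(16x²+1x+6)+4x); the denominator ~ 8x, so the limit is 1/8.
Limit = 1/8.

Final answer: 1/8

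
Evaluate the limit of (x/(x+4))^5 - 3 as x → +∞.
As x → +∞: x/(x+4) = 1/(1 + 4/x) → 1, and the 5th power of a limit-1 base also → 1; with the additive constant, 1 - 3 = -2.
Limit = -2.

Final answer: -2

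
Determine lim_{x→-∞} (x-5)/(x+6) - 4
Evaluate the dominant behaviour as x → -∞; each term tends to a finite value or vanishes.
Limit = -3.

Final answer: -3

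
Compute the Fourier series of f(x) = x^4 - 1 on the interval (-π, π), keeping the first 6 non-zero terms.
(48 - 8·π^2)·cos(x) + (-3 + 2·π^2)·cos(2·x) + (16/27 - 8·π^2/9)·cos(3·x) + (-3/16 + π^2/2)·cos(4·x) + (48/625 - 8·π^2/25)·cos(5·x) - 1 + π^4/5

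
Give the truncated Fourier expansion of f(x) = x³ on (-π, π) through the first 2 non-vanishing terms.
(-12 + 2·π^2)·sin(x) + (3/2 - π^2)·sin(2·x)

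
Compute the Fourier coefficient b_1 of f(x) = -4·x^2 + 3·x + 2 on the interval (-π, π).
b_1 = (1/π) ∫_{-π}^{π} f(x)·sin(1x) dx.
Evaluate the integral (use parity and integration by parts as needed): b_1 = 6.

Final answer: 6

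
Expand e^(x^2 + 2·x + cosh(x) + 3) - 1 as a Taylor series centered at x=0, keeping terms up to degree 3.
13·x^3·e^(4)/3 + 7·x^2·e^(4)/2 + 2·x·e^(4) - 1 + e^(4)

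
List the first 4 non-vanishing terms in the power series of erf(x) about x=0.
-x^7/(21·√(π)) + x^5/(5·√(π)) - 2·x^3/(3·√(π)) + 2·x/√(π)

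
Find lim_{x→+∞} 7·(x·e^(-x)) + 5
Evaluate the dominant behaviour as x → +∞; each term tends to a finite value or vanishes.
Limit = 5.

Final answer: 5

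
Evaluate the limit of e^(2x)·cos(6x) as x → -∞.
Evaluate the dominant behaviour as x → -∞; each term tends to a finite value or vanishes.
Limit = 0.

Final answer: 0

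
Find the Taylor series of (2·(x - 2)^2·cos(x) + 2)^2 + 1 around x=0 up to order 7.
-74·x^7/15 + 229·x^6/9 - 12·x^5 - 220·x^4/3 + 112·x^3 + 24·x^2 - 160·x + 101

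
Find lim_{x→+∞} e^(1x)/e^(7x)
This is an ∞/∞ indeterminate form as x → +∞.
Rewrite e^(1x)/e^(7x) = e^((1−7)x) = e^(-6x); the exponent coefficient is -6 < 0 so e^(-6x) → 0.
Limit = 0.

Final answer: 0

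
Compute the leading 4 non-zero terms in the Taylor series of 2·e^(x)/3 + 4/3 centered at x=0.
x^3/9 + x^2/3 + 2·x/3 + 2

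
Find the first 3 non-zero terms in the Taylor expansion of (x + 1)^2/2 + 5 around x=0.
x^2/2 + x + 11/2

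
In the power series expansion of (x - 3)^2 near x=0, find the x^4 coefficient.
Expand to order 4: (x - 3)^2 = x^2 - 6·x + 9 + O(x^5).
The coefficient of x^4 is 0.

Final answer: 0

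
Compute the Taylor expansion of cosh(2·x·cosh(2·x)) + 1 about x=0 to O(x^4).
2·x^2 + 2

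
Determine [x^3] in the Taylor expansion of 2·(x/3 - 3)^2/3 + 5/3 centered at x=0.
Expand to order 3: 2·(x/3 - 3)^2/3 + 5/3 = 2·x^2/27 - 4·x/3 + 23/3 + O(x^4).
The coefficient of x^3 is 0.

Final answer: 0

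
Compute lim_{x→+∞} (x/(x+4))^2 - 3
As x → +∞: x/(x+4) = 1/(1 + 4/x) → 1, and the 2nd power of a limit-1 base also → 1; with the additive constant, 1 - 3 = -2.
Limit = -2.

Final answer: -2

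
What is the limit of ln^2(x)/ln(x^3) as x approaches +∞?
This is an ∞/∞ indeterminate form as x → +∞.
Write ln(x^3) = 3·ln(x), reducing the quotient to ln(x)/3 → ∞.
Limit = ∞.

Final answer: ∞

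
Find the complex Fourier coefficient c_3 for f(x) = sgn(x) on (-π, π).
Compute the real Fourier coefficients first: a_3 = 0, b_3 = 4/(3·π).
Then c_3 = (a_3 − i·b_3)/2 = -2·i/(3·π).

Final answer: -2·i/(3·π)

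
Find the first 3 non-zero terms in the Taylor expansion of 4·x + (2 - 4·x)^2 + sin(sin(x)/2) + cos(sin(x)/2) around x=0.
127·x^2/8 - 23·x/2 + 5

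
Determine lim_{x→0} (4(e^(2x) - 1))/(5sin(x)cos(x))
Both numerator and denominator → 0 as x → 0; this is a 0/0 indeterminate form.
Expand each to leading order near x = 0: numerator ~ 8·x, denominator ~ 5·x.
The limit of the ratio is 8/5.

Final answer: 8/5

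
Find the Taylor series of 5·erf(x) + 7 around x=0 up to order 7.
-5·x^7/(21·√(π)) + x^5/√(π) - 10·x^3/(3·√(π)) + 10·x/√(π) + 7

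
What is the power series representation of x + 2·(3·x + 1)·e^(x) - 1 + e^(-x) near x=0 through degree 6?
13·x^6/240 + 31·x^5/120 + 9·x^4/8 + 19·x^3/6 + 15·x^2/2 + 8·x + 2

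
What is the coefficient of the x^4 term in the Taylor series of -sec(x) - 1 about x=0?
Expand to order 4: -sec(x) - 1 = -5·x^4/24 - x^2/2 - 2 + O(x^5).
The coefficient of x^4 is -5/24.

Final answer: -5/24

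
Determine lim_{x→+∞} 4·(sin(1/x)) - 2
Evaluate the dominant behaviour as x → +∞; each term tends to a finite value or vanishes.
Limit = -2.

Final answer: -2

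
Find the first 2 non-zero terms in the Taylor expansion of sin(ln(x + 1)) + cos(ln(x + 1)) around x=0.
x + 1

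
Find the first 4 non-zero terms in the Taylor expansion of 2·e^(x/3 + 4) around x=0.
x^3·e^(4)/81 + x^2·e^(4)/9 + 2·x·e^(4)/3 + 2·e^(4)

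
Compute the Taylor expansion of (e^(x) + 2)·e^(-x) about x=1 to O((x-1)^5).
(2 + e)·e^(-1) - 2·e^(-1)·(x - 1) + e^(-1)·(x - 1)^2 - e^(-1)·(x - 1)^3/3 + e^(-1)·(x - 1)^4/12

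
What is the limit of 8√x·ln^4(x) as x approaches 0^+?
This is a 0·∞ indeterminate form at x → 0⁺.
Rewrite the product as 8·ln^4(x) / x^(-1/2) and apply L'Hôpital, or use the standard hierarchy x^(-1/2) ≫ |ln x|^4 as x → 0⁺.
The indeterminate product → 0, so the limit = 0.

Final answer: 0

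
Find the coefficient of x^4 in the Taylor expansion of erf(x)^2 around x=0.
Expand to order 4: erf(x)^2 = -8·x^4/(3·π) + 4·x^2/π + O(x^5).
The coefficient of x^4 is -8/(3·π).

Final answer: -8/(3·π)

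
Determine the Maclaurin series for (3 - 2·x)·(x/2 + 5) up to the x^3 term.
-x^2 - 17·x/2 + 15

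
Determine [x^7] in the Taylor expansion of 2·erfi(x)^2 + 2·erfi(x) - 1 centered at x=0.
Expand to order 7: 2·erfi(x)^2 + 2·erfi(x) - 1 = 2·x^7/(21·√(π)) + 112·x^6/(45·π) + 2·x^5/(5·√(π)) + 16·x^4/(3·π) + 4·x^3/(3·√(π)) + 8·x^2/π + 4·x/√(π) - 1 + O(x^8).
The coefficient of x^7 is 2/(21·√(π)).

Final answer: 2/(21·√(π))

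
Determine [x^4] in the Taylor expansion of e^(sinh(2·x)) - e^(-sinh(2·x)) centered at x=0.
Expand to order 4: e^(sinh(2·x)) - e^(-sinh(2·x)) = 16·x^3/3 + 4·x + O(x^5).
The coefficient of x^4 is 0.

Final answer: 0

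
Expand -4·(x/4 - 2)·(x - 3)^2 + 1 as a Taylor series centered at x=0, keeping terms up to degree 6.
-x^3 + 14·x^2 - 57·x + 73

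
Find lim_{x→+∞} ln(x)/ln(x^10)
This is an ∞/∞ indeterminate form as x → +∞.
Write ln(x^10) = 10·ln(x), reducing the quotient to 1/10.
Limit = 1/10.

Final answer: 1/10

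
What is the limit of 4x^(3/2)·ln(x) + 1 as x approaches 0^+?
The product is a 0·∞ indeterminate form at x → 0⁺.
Rewrite the product as 4·ln(x) / x^(-3/2) and apply L'Hôpital, or use the standard hierarchy x^(-3/2) ≫ |ln x| as x → 0⁺.
The indeterminate product → 0, so the limit = 1.

Final answer: 1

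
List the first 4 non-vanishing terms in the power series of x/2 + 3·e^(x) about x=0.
x^3/2 + 3·x^2/2 + 7·x/2 + 3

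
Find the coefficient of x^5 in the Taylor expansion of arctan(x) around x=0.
Expand to order 5: arctan(x) = x^5/5 - x^3/3 + x + O(x^6).
The coefficient of x^5 is 1/5.

Final answer: 1/5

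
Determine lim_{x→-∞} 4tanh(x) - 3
Evaluate the dominant behaviour as x → -∞; each term tends to a finite value or vanishes.
Limit = -7.

Final answer: -7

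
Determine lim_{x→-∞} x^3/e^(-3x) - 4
The quotient is an ∞/∞ indeterminate form as x → -∞.
Compare growth rates of the dominant terms (exponentials ≫ polynomials ≫ logarithms), or apply L'Hôpital's rule; the quotient → 0.
Adding the constant: 0 - 4 = -4. Limit = -4.

Final answer: -4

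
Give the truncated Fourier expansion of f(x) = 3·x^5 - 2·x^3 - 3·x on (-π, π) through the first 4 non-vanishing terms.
(-124·π^2 + 6·π^4 + 738)·sin(x) + (-3·π^4 - 45/2 + 17·π^2)·sin(2·x) + (-52·π^2/9 + 50/27 + 2·π^4)·sin(3·x) + (-3·π^4/2 + 27/64 + 23·π^2/8)·sin(4·x)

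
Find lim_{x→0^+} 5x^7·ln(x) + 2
The product is a 0·∞ indeterminate form at x → 0⁺.
Rewrite the product as 5·ln(x) / x^(-7) and apply L'Hôpital, or use the standard hierarchy x^(-7) ≫ |ln x| as x → 0⁺.
The indeterminate product → 0, so the limit = 2.

Final answer: 2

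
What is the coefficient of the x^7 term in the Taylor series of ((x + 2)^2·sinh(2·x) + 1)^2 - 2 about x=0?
Expand to order 7: ((x + 2)^2·sinh(2·x) + 1)^2 - 2 = 42344·x^7/315 + 8084·x^6/45 + 3112·x^5/15 + 192·x^4 + 428·x^3/3 + 80·x^2 + 16·x - 1 + O(x^8).
The coefficient of x^7 is 42344/315.

Final answer: 42344/315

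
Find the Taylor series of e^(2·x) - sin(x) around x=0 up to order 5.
31·x^5/120 + 2·x^4/3 + 3·x^3/2 + 2·x^2 + x + 1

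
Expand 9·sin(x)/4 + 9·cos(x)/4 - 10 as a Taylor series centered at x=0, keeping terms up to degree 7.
-x^7/2240 - x^6/320 + 3·x^5/160 + 3·x^4/32 - 3·x^3/8 - 9·x^2/8 + 9·x/4 - 31/4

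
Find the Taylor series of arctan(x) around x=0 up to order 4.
-x^3/3 + x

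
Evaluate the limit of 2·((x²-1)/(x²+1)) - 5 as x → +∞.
Evaluate the dominant behaviour as x → +∞; each term tends to a finite value or vanishes.
Limit = -3.

Final answer: -3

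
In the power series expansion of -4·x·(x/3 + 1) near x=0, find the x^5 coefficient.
Expand to order 5: -4·x·(x/3 + 1) = -4·x^2/3 - 4·x + O(x^6).
The coefficient of x^5 is 0.

Final answer: 0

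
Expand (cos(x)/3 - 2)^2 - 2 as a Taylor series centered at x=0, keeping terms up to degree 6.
-x^6/324 - x^4/54 + 5·x^2/9 + 7/9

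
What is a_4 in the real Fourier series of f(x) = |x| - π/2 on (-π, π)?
a_4 = (1/π) ∫_{-π}^{π} f(x)·cos(4x) dx.
Evaluate the integral (use parity and integration by parts as needed): a_4 = 0.

Final answer: 0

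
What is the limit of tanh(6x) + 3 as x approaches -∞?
Evaluate the dominant behaviour as x → -∞; each term tends to a finite value or vanishes.
Limit = 2.

Final answer: 2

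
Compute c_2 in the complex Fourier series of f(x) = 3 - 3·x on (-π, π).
Compute the real Fourier coefficients first: a_2 = 0, b_2 = 3.
Then c_2 = (a_2 − i·b_2)/2 = -3·i/2.

Final answer: -3·i/2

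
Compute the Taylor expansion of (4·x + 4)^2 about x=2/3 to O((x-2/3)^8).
400/9 + 160·(x - 2/3)/3 + 16·(x - 2/3)^2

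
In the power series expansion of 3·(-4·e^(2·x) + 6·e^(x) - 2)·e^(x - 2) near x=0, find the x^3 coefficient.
Expand to order 3: 3·(-4·e^(2·x) + 6·e^(x) - 2)·e^(x - 2) = -31·x^3·e^(-2) - 21·x^2·e^(-2) - 6·x·e^(-2) + O(x^4).
The coefficient of x^3 is -31·e^(-2).

Final answer: -31·e^(-2)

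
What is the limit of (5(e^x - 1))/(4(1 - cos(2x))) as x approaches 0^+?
Both numerator and denominator → 0 as x → 0^+; this is a 0/0 indeterminate form.
Expand each to leading order near x = 0: numerator ~ 5·x, denominator ~ 8·x^2.
The limit of the ratio is ∞.

Final answer: ∞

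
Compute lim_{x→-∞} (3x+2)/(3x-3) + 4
Evaluate the dominant behaviour as x → -∞; each term tends to a finite value or vanishes.
Limit = 5.

Final answer: 5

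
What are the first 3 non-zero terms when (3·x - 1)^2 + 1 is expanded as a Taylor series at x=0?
9·x^2 - 6·x + 2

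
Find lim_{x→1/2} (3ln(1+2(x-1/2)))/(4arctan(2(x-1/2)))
Both numerator and denominator → 0 as x → 1/2; this is a 0/0 indeterminate form.
Expand each to leading order near x = 1/2: numerator ~ 6·(x - 1/2), denominator ~ 8·(x - 1/2).
The limit of the ratio is 3/4.

Final answer: 3/4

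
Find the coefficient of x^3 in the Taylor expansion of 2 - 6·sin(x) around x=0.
Expand to order 3: 2 - 6·sin(x) = x^3 - 6·x + 2 + O(x^4).
The coefficient of x^3 is 1.

Final answer: 1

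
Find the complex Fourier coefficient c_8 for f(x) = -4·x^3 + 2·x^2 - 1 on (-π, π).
Compute the real Fourier coefficients first: a_8 = 1/8, b_8 = -3/32 + π^2.
Then c_8 = (a_8 − i·b_8)/2 = 1/16 - i·π^2/2 + 3·i/64.

Final answer: 1/16 - i·π^2/2 + 3·i/64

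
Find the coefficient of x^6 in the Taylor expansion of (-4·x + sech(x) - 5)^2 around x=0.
Expand to order 6: (-4·x + sech(x) - 5)^2 = 169·x^6/360 - 5·x^5/3 - 17·x^4/12 + 4·x^3 + 20·x^2 + 32·x + 16 + O(x^7).
The coefficient of x^6 is 169/360.

Final answer: 169/360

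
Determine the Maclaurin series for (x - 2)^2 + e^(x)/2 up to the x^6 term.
x^6/1440 + x^5/240 + x^4/48 + x^3/12 + 5·x^2/4 - 7·x/2 + 9/2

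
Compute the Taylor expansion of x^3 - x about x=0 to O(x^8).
x^3 - x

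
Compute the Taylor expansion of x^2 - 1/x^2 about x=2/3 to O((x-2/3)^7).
-65/36 + 97·(x - 2/3)/12 - 227·(x - 2/3)^2/16 + 243·(x - 2/3)^3/8 - 3645·(x - 2/3)^4/64 + 6561·(x - 2/3)^5/64 - 45927·(x - 2/3)^6/256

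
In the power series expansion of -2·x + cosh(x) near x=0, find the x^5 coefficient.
Expand to order 5: -2·x + cosh(x) = x^4/24 + x^2/2 - 2·x + 1 + O(x^6).
The coefficient of x^5 is 0.

Final answer: 0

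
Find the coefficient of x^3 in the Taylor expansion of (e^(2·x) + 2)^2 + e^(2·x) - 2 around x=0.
Expand to order 3: (e^(2·x) + 2)^2 + e^(2·x) - 2 = 52·x^3/3 + 18·x^2 + 14·x + 8 + O(x^4).
The coefficient of x^3 is 52/3.

Final answer: 52/3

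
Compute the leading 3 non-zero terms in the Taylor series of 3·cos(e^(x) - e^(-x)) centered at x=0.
4·x^6/5 - 6·x^2 + 3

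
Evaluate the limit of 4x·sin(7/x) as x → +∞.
As x → +∞: let u = 7/x → 0⁺; then 4·x·sin(7/x) = 4·7·sin(u)/u → 4·7·1 = 28.
Limit = 28.

Final answer: 28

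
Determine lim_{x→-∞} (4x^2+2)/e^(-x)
This is an ∞/∞ indeterminate form as x → -∞.
Compare growth rates of the dominant terms (exponentials ≫ polynomials ≫ logarithms), or apply L'Hôpital's rule; the quotient → 0.
Limit = 0.

Final answer: 0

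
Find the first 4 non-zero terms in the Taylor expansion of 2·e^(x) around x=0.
x^3/3 + x^2 + 2·x + 2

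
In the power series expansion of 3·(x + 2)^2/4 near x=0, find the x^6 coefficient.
Expand to order 6: 3·(x + 2)^2/4 = 3·x^2/4 + 3·x + 3 + O(x^7).
The coefficient of x^6 is 0.

Final answer: 0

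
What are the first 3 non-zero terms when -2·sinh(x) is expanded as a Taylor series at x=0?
-x^5/60 - x^3/3 - 2·x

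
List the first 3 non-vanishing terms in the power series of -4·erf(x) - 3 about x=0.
8·x^3/(3·√(π)) - 8·x/√(π) - 3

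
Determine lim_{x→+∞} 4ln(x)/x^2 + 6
The quotient is an ∞/∞ indeterminate form as x → +∞.
The polynomial denominator x^2 dominates the logarithmic numerator (any positive power of x ≫ ln(x) as x → ∞), so the quotient → 0.
Adding the constant: 0 + 6 = 6. Limit = 6.

Final answer: 6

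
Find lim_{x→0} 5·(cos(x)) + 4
Direct substitution at x = 0 gives 9.

Final answer: 9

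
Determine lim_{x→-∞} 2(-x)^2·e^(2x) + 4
The product is a 0·∞ indeterminate form at x → -∞.
Rewrite the product as 2(-x)^2 / e^(-2x) (an ∞/∞ form) and apply L'Hôpital, or use the standard hierarchy e^(2|x|) ≫ |(-x)^2| as x → -∞.
The indeterminate product → 0, so the limit = 4.

Final answer: 4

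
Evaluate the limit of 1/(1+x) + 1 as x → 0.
Direct substitution at x = 0 gives 2.

Final answer: 2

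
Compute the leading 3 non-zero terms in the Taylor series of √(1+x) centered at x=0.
-x^2/8 + x/2 + 1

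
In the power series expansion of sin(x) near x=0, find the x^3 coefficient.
Expand to order 3: sin(x) = -x^3/6 + x + O(x^4).
The coefficient of x^3 is -1/6.

Final answer: -1/6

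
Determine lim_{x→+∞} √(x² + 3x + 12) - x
This is an ∞ − ∞ indeterminate form.
Multiply and divide by the conjugate √(x²+3x + 12) + x; the x² terms cancel, leaving (3x + 12)/(√(x²+3x + 12)+x) → 3/2.
Limit = 3/2.

Final answer: 3/2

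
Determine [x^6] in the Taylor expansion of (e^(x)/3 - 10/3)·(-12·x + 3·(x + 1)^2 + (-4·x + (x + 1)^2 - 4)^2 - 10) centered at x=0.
Expand to order 6: (e^(x)/3 - 10/3)·(-12·x + 3·(x + 1)^2 + (-4·x + (x + 1)^2 - 4)^2 - 10) = -13·x^6/540 - 17·x^5/90 - 137·x^4/36 + 121·x^3/9 - 2·x^2/3 - 52·x/3 - 6 + O(x^7).
The coefficient of x^6 is -13/540.

Final answer: -13/540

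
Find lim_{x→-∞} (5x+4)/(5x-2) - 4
Evaluate the dominant behaviour as x → -∞; each term tends to a finite value or vanishes.
Limit = -3.

Final answer: -3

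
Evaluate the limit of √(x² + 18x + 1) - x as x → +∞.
This is an ∞ − ∞ indeterminate form.
Multiply and divide by the conjugate √(x²+18x + 1) + x; the x² terms cancel, leaving (18x + 1)/(√(x²+18x + 1)+x) → 18/2 = 9.
Limit = 9.

Final answer: 9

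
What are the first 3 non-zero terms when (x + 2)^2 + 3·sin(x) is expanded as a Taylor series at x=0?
x^2 + 7·x + 4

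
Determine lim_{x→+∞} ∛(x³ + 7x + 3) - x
This is an ∞ − ∞ indeterminate form.
Multiply by (A² + AB + B²)/(A² + AB + B²) where A = ∛(x³+7x + 3), B = x to use A³ − B³ = (A−B)(A²+AB+B²); the x³ terms cancel, leaving (7x + 3)/(A²+AB+B²) with denominator ~ 3x², so the limit is 0.
Limit = 0.

Final answer: 0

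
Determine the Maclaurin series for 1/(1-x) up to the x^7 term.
x^7 + x^6 + x^5 + x^4 + x^3 + x^2 + x + 1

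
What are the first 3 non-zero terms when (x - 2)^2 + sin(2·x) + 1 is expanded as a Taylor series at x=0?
x^2 - 2·x + 5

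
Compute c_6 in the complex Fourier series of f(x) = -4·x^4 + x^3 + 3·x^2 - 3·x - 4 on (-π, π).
Compute the real Fourier coefficients first: a_6 = 13/27 - 8·π^2/9, b_6 = 19/18 - π^2/3.
Then c_6 = (a_6 − i·b_6)/2 = -4·π^2/9 + 13/54 - 19·i/36 + i·π^2/6.

Final answer: -4·π^2/9 + 13/54 - 19·i/36 + i·π^2/6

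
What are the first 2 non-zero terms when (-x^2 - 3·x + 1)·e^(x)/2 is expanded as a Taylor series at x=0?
1/2 - x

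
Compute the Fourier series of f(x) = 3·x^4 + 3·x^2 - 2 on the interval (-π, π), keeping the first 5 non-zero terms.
(132 - 24·π^2)·cos(x) + (-6 + 6·π^2)·cos(2·x) + (4/9 - 8·π^2/3)·cos(3·x) + (3/16 + 3·π^2/2)·cos(4·x) - 2 + π^2 + 3·π^4/5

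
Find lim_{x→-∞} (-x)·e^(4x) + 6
The product is a 0·∞ indeterminate form at x → -∞.
Rewrite the product as (-x) / e^(-4x) (an ∞/∞ form) and apply L'Hôpital, or use the standard hierarchy e^(4|x|) ≫ |(-x)| as x → -∞.
The indeterminate product → 0, so the limit = 6.

Final answer: 6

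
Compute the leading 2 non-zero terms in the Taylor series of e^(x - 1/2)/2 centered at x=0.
x·e^(-1/2)/2 + e^(-1/2)/2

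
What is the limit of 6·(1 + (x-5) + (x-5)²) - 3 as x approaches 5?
Direct substitution at x = 5 gives 3.

Final answer: 3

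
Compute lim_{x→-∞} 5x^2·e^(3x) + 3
The product is a 0·∞ indeterminate form at x → -∞.
Rewrite the product as 5x^2 / e^(-3x) (an ∞/∞ form) and apply L'Hôpital, or use the standard hierarchy e^(3|x|) ≫ |x^2| as x → -∞.
The indeterminate product → 0, so the limit = 3.

Final answer: 3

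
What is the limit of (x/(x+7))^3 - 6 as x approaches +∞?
As x → +∞: x/(x+7) = 1/(1 + 7/x) → 1, and the 3rd power of a limit-1 base also → 1; with the additive constant, 1 - 6 = -5.
Limit = -5.

Final answer: -5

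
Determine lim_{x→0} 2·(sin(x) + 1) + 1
Direct substitution at x = 0 gives 3.

Final answer: 3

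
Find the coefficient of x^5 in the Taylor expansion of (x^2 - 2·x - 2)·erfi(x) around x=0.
Expand to order 5: (x^2 - 2·x - 2)·erfi(x) = 4·x^5/(15·√(π)) - 4·x^4/(3·√(π)) + 2·x^3/(3·√(π)) - 4·x^2/√(π) - 4·x/√(π) + O(x^6).
The coefficient of x^5 is 4/(15·√(π)).

Final answer: 4/(15·√(π))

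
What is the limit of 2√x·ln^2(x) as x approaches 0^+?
This is a 0·∞ indeterminate form at x → 0⁺.
Rewrite the product as 2·ln^2(x) / x^(-1/2) and apply L'Hôpital, or use the standard hierarchy x^(-1/2) ≫ |ln x|^2 as x → 0⁺.
The indeterminate product → 0, so the limit = 0.

Final answer: 0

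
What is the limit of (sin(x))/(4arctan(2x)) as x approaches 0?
Both numerator and denominator → 0 as x → 0; this is a 0/0 indeterminate form.
Expand each to leading order near x = 0: numerator ~ x, denominator ~ 8·x.
The limit of the ratio is 1/8.

Final answer: 1/8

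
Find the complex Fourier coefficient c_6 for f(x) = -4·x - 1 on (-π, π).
Compute the real Fourier coefficients first: a_6 = 0, b_6 = 4/3.
Then c_6 = (a_6 − i·b_6)/2 = -2·i/3.

Final answer: -2·i/3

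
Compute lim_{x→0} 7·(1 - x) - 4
Direct substitution at x = 0 gives 3.

Final answer: 3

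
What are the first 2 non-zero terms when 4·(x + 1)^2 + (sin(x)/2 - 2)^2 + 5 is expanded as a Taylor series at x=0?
6·x + 13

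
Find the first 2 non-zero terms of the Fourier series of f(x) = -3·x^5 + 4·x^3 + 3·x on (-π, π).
(-762 - 6·π^4 + 128·π^2)·sin(x) + (-19·π^2 + 51/2 + 3·π^4)·sin(2·x)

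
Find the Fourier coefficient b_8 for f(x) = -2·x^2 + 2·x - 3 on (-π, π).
b_8 = (1/π) ∫_{-π}^{π} f(x)·sin(8x) dx.
Evaluate the integral (use parity and integration by parts as needed): b_8 = -1/2.

Final answer: -1/2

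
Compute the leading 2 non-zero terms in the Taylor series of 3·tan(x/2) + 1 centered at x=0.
3·x/2 + 1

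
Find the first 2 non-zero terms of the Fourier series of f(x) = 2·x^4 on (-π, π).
(96 - 16·π^2)·cos(x) + 2·π^4/5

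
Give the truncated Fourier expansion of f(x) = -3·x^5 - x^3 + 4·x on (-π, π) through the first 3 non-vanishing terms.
(-700 - 6·π^4 + 118·π^2)·sin(x) + (-14·π^2 + 17 + 3·π^4)·sin(2·x) + (-2·π^4 + 4/27 + 34·π^2/9)·sin(3·x)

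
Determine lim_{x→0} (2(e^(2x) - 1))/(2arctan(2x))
Both numerator and denominator → 0 as x → 0; this is a 0/0 indeterminate form.
Expand each to leading order near x = 0: numerator ~ 4·x, denominator ~ 4·x.
The limit of the ratio is 1.

Final answer: 1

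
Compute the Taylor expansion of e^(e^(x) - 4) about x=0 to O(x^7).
203·x^6·e^(-3)/720 + 13·x^5·e^(-3)/30 + 5·x^4·e^(-3)/8 + 5·x^3·e^(-3)/6 + x^2·e^(-3) + x·e^(-3) + e^(-3)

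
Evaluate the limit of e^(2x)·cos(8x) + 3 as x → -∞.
Evaluate the dominant behaviour as x → -∞; each term tends to a finite value or vanishes.
Limit = 3.

Final answer: 3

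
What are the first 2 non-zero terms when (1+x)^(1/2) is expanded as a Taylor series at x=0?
x/2 + 1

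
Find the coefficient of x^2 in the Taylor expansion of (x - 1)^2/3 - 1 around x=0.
Expand to order 2: (x - 1)^2/3 - 1 = x^2/3 - 2·x/3 - 2/3 + O(x^3).
The coefficient of x^2 is 1/3.

Final answer: 1/3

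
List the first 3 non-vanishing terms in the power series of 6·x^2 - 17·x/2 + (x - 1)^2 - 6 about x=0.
7·x^2 - 21·x/2 - 5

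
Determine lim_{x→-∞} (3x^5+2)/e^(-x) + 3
The quotient is an ∞/∞ indeterminate form as x → -∞.
Compare growth rates of the dominant terms (exponentials ≫ polynomials ≫ logarithms), or apply L'Hôpital's rule; the quotient → 0.
Adding the constant: 0 + 3 = 3. Limit = 3.

Final answer: 3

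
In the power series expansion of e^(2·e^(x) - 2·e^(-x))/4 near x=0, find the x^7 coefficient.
Expand to order 7: e^(2·e^(x) - 2·e^(-x))/4 = 14513·x^7/5040 + 148·x^6/45 + 139·x^5/40 + 10·x^4/3 + 17·x^3/6 + 2·x^2 + x + 1/4 + O(x^8).
The coefficient of x^7 is 14513/5040.

Final answer: 14513/5040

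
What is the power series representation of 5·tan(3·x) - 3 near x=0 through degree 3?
45·x^3 + 15·x - 3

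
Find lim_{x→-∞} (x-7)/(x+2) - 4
Evaluate the dominant behaviour as x → -∞; each term tends to a finite value or vanishes.
Limit = -3.

Final answer: -3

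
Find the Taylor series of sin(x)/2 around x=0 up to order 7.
-x^7/10080 + x^5/240 - x^3/12 + x/2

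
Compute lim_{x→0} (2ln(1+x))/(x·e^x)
Both numerator and denominator → 0 as x → 0; this is a 0/0 indeterminate form.
Expand each to leading order near x = 0: numerator ~ 2·x, denominator ~ x.
The limit of the ratio is 2.

Final answer: 2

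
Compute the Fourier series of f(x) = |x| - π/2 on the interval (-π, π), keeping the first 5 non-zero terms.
-4·cos(x)/π - 4·cos(3·x)/(9·π) - 4·cos(5·x)/(25·π) - 4·cos(7·x)/(49·π) - 4·cos(9·x)/(81·π)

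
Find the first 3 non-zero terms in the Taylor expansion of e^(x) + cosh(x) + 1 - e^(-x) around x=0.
x^2/2 + 2·x + 2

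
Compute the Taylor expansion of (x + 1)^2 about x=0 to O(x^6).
x^2 + 2·x + 1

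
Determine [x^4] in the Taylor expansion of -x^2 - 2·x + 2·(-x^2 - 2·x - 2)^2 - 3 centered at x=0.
Expand to order 4: -x^2 - 2·x + 2·(-x^2 - 2·x - 2)^2 - 3 = 2·x^4 + 8·x^3 + 15·x^2 + 14·x + 5 + O(x^5).
The coefficient of x^4 is 2.

Final answer: 2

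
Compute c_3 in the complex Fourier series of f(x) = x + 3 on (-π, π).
Compute the real Fourier coefficients first: a_3 = 0, b_3 = 2/3.
Then c_3 = (a_3 − i·b_3)/2 = -i/3.

Final answer: -i/3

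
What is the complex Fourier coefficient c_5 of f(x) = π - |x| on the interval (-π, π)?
Compute the real Fourier coefficients first: a_5 = 4/(25·π), b_5 = 0.
Then c_5 = (a_5 − i·b_5)/2 = 2/(25·π).

Final answer: 2/(25·π)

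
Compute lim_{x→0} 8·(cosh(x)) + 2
Direct substitution at x = 0 gives 10.

Final answer: 10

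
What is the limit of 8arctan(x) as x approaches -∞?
Evaluate the dominant behaviour as x → -∞; each term tends to a finite value or vanishes.
Limit = -4·π.

Final answer: -4·π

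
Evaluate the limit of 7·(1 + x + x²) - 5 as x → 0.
Direct substitution at x = 0 gives 2.

Final answer: 2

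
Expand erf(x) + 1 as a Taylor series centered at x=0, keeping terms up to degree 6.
x^5/(5·√(π)) - 2·x^3/(3·√(π)) + 2·x/√(π) + 1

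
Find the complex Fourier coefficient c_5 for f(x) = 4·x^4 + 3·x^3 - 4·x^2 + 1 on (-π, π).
Compute the real Fourier coefficients first: a_5 = 592/625 - 32·π^2/25, b_5 = -36/125 + 6·π^2/5.
Then c_5 = (a_5 − i·b_5)/2 = -16·π^2/25 + 296/625 - 3·i·π^2/5 + 18·i/125.

Final answer: -16·π^2/25 + 296/625 - 3·i·π^2/5 + 18·i/125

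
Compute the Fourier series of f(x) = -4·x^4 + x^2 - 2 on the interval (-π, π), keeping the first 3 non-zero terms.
(-196 + 32·π^2)·cos(x) + (13 - 8·π^2)·cos(2·x) - 4·π^4/5 - 2 + π^2/3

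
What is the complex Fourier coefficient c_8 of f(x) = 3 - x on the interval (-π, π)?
Compute the real Fourier coefficients first: a_8 = 0, b_8 = 1/4.
Then c_8 = (a_8 − i·b_8)/2 = -i/8.

Final answer: -i/8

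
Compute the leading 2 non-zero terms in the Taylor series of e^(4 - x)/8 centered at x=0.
-x·e^(4)/8 + e^(4)/8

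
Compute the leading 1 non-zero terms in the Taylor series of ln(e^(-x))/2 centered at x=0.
-x/2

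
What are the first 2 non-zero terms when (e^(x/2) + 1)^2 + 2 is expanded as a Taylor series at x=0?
2·x + 6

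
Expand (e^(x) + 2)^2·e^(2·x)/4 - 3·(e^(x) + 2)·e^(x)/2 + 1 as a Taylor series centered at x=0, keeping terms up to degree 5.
4·x^5 + 67·x^4/12 + 6·x^3 + 4·x^2 - 5/4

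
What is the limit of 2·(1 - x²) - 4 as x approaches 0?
Direct substitution at x = 0 gives -2.

Final answer: -2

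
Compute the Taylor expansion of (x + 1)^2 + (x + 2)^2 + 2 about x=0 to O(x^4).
2·x^2 + 6·x + 7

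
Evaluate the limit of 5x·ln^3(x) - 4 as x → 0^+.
The product is a 0·∞ indeterminate form at x → 0⁺.
Rewrite the product as 5·ln^3(x) / x^(-1) and apply L'Hôpital, or use the standard hierarchy x^(-1) ≫ |ln x|^3 as x → 0⁺.
The indeterminate product → 0, so the limit = -4.

Final answer: -4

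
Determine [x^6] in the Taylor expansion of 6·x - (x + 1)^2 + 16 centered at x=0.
Expand to order 6: 6·x - (x + 1)^2 + 16 = -x^2 + 4·x + 15 + O(x^7).
The coefficient of x^6 is 0.

Final answer: 0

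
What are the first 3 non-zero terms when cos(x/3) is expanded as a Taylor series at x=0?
x^4/1944 - x^2/18 + 1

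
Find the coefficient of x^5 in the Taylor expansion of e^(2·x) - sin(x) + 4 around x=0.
Expand to order 5: e^(2·x) - sin(x) + 4 = 31·x^5/120 + 2·x^4/3 + 3·x^3/2 + 2·x^2 + x + 5 + O(x^6).
The coefficient of x^5 is 31/120.

Final answer: 31/120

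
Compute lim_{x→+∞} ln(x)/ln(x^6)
This is an ∞/∞ indeterminate form as x → +∞.
Write ln(x^6) = 6·ln(x), reducing the quotient to 1/6.
Limit = 1/6.

Final answer: 1/6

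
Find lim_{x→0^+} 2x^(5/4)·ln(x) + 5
The product is a 0·∞ indeterminate form at x → 0⁺.
Rewrite the product as 2·ln(x) / x^(-5/4) and apply L'Hôpital, or use the standard hierarchy x^(-5/4) ≫ |ln x| as x → 0⁺.
The indeterminate product → 0, so the limit = 5.

Final answer: 5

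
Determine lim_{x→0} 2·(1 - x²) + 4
Direct substitution at x = 0 gives 6.

Final answer: 6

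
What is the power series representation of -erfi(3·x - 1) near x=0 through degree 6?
3159·e·x^6/(5·√(π)) - 1539·e·x^5/(5·√(π)) + 135·e·x^4/√(π) - 54·e·x^3/√(π) + 18·e·x^2/√(π) - 6·e·x/√(π) + erfi(1)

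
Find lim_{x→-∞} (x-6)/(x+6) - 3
Evaluate the dominant behaviour as x → -∞; each term tends to a finite value or vanishes.
Limit = -2.

Final answer: -2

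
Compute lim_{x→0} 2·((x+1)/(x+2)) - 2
Direct substitution at x = 0 gives -1.

Final answer: -1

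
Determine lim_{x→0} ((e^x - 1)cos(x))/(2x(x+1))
Both numerator and denominator → 0 as x → 0; this is a 0/0 indeterminate form.
Expand each to leading order near x = 0: numerator ~ x, denominator ~ 2·x.
The limit of the ratio is 1/2.

Final answer: 1/2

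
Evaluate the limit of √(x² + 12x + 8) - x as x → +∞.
This is an ∞ − ∞ indeterminate form.
Multiply and divide by the conjugate √(x²+12x + 8) + x; the x² terms cancel, leaving (12x + 8)/(√(x²+12x + 8)+x) → 12/2 = 6.
Limit = 6.

Final answer: 6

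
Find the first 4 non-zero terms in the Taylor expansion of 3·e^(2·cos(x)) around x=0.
-91·x^6·e^(2)/120 + 7·x^4·e^(2)/4 - 3·x^2·e^(2) + 3·e^(2)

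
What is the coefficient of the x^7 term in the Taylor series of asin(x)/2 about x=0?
Expand to order 7: asin(x)/2 = 5·x^7/224 + 3·x^5/80 + x^3/12 + x/2 + O(x^8).
The coefficient of x^7 is 5/224.

Final answer: 5/224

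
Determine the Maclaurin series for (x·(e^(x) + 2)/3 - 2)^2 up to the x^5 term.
x^5/6 + 2·x^4/9 - x^2/3 - 4·x + 4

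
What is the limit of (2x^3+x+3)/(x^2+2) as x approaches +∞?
This is an ∞/∞ indeterminate form as x → +∞.
Divide numerator and denominator by x^3 and let the lower-order terms vanish; the numerator's degree 3 exceeds the denominator's degree 2, so the quotient diverges.
Limit = ∞.

Final answer: ∞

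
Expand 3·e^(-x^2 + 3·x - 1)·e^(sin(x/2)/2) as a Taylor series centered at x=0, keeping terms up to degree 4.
-1023·x^4·e^(-1)/2048 + 945·x^3·e^(-1)/128 + 411·x^2·e^(-1)/32 + 39·x·e^(-1)/4 + 3·e^(-1)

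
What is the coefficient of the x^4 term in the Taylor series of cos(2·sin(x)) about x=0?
Expand to order 4: cos(2·sin(x)) = 4·x^4/3 - 2·x^2 + 1 + O(x^5).
The coefficient of x^4 is 4/3.

Final answer: 4/3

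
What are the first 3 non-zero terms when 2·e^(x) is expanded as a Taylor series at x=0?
x^2 + 2·x + 2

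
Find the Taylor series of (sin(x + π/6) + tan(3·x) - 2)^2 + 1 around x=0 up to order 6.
x^6·(-1/120 + 9·(-6 + √(3)/18)^2/4 + 9·(-108/5 - √(3)/360)·(-2 - √(3)/3)/2) + x^5·(-4063/40 + √(3)/20) + 9·x^4·(-6 + √(3)/18)·(-2 - √(3)/3)/2 - 57·x^3/2 + x^2·(3/4 + 9·(-2 - √(3)/3)^2/4) + x·(-9 - 3·√(3)/2) + 13/4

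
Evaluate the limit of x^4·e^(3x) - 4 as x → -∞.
The product is a 0·∞ indeterminate form at x → -∞.
Rewrite the product as x^4 / e^(-3x) (an ∞/∞ form) and apply L'Hôpital, or use the standard hierarchy e^(3|x|) ≫ |x^4| as x → -∞.
The indeterminate product → 0, so the limit = -4.

Final answer: -4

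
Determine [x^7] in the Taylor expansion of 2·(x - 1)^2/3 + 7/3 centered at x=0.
Expand to order 7: 2·(x - 1)^2/3 + 7/3 = 2·x^2/3 - 4·x/3 + 3 + O(x^8).
The coefficient of x^7 is 0.

Final answer: 0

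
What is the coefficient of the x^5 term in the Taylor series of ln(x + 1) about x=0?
Expand to order 5: ln(x + 1) = x^5/5 - x^4/4 + x^3/3 - x^2/2 + x + O(x^6).
The coefficient of x^5 is 1/5.

Final answer: 1/5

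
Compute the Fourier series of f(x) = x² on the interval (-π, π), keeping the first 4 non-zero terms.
-4·cos(x) + cos(2·x) - 4·cos(3·x)/9 + π^2/3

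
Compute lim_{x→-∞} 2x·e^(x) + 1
The product is a 0·∞ indeterminate form at x → -∞.
Rewrite the product as 2x / e^(-x) (an ∞/∞ form) and apply L'Hôpital, or use the standard hierarchy e^(|x|) ≫ |x| as x → -∞.
The indeterminate product → 0, so the limit = 1.

Final answer: 1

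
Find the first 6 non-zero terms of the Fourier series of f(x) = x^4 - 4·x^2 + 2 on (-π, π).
(64 - 8·π^2)·cos(x) + (-7 + 2·π^2)·cos(2·x) + (64/27 - 8·π^2/9)·cos(3·x) + (-19/16 + π^2/2)·cos(4·x) + (448/625 - 8·π^2/25)·cos(5·x) - 4·π^2/3 + 2 + π^4/5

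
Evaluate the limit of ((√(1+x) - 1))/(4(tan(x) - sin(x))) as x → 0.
Both numerator and denominator → 0 as x → 0; this is a 0/0 indeterminate form.
Expand each to leading order near x = 0: numerator ~ x/2, denominator ~ 2·x^3.
The limit of the ratio is ∞.

Final answer: ∞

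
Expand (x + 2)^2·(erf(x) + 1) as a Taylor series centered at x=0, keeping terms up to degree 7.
x^7/(105·√(π)) + 4·x^6/(5·√(π)) + 2·x^5/(15·√(π)) - 8·x^4/(3·√(π)) - 2·x^3/(3·√(π)) + x^2·(1 + 8/√(π)) + x·(4 + 8/√(π)) + 4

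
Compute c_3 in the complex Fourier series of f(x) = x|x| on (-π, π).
Compute the real Fourier coefficients first: a_3 = 0, b_3 = (-8 + 18·π^2)/(27·π).
Then c_3 = (a_3 − i·b_3)/2 = -i·π/3 + 4·i/(27·π).

Final answer: -i·π/3 + 4·i/(27·π)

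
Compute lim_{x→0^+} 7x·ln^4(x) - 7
The product is a 0·∞ indeterminate form at x → 0⁺.
Rewrite the product as 7·ln^4(x) / x^(-1) and apply L'Hôpital, or use the standard hierarchy x^(-1) ≫ |ln x|^4 as x → 0⁺.
The indeterminate product → 0, so the limit = -7.

Final answer: -7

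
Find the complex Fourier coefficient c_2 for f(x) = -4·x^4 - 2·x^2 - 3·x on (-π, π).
Compute the real Fourier coefficients first: a_2 = 10 - 8·π^2, b_2 = 3.
Then c_2 = (a_2 − i·b_2)/2 = -4·π^2 + 5 - 3·i/2.

Final answer: -4·π^2 + 5 - 3·i/2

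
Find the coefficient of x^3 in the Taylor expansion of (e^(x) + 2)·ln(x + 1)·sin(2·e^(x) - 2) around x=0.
Expand to order 3: (e^(x) + 2)·ln(x + 1)·sin(2·e^(x) - 2) = 2·x^3 + 6·x^2 + O(x^4).
The coefficient of x^3 is 2.

Final answer: 2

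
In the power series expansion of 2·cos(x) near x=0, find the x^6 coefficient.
Expand to order 6: 2·cos(x) = -x^6/360 + x^4/12 - x^2 + 2 + O(x^7).
The coefficient of x^6 is -1/360.

Final answer: -1/360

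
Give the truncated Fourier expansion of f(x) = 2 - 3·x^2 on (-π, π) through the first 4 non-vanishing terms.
12·cos(x) - 3·cos(2·x) + 4·cos(3·x)/3 - π^2 + 2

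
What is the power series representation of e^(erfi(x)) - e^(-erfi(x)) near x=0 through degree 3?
x^3·(8/(3·π^(3/2)) + 4/(3·√(π))) + 4·x/√(π)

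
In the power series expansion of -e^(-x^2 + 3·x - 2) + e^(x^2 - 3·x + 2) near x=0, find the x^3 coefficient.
Expand to order 3: -e^(-x^2 + 3·x - 2) + e^(x^2 - 3·x + 2) = x^3·(-15·e^(2)/2 - 3·e^(-2)/2) + x^2·(-7·e^(-2)/2 + 11·e^(2)/2) + x·(-3·e^(2) - 3·e^(-2)) - e^(-2) + e^(2) + O(x^4).
The coefficient of x^3 is -15·e^(2)/2 - 3·e^(-2)/2.

Final answer: -15·e^(2)/2 - 3·e^(-2)/2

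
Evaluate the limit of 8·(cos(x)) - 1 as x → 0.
Direct substitution at x = 0 gives 7.

Final answer: 7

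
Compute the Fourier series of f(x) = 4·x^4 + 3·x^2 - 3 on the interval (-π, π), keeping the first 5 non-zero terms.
(180 - 32·π^2)·cos(x) + (-9 + 8·π^2)·cos(2·x) + (28/27 - 32·π^2/9)·cos(3·x) + 2·π^2·cos(4·x) - 3 + π^2 + 4·π^4/5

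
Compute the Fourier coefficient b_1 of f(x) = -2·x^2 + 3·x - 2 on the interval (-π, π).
b_1 = (1/π) ∫_{-π}^{π} f(x)·sin(1x) dx.
Evaluate the integral (use parity and integration by parts as needed): b_1 = 6.

Final answer: 6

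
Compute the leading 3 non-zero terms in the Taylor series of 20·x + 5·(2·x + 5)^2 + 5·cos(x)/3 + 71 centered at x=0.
115·x^2/6 + 120·x + 593/3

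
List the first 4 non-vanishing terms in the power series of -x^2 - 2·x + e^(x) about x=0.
x^3/6 - x^2/2 - x + 1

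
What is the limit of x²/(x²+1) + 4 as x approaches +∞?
Evaluate the dominant behaviour as x → +∞; each term tends to a finite value or vanishes.
Limit = 5.

Final answer: 5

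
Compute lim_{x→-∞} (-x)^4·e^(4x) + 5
The product is a 0·∞ indeterminate form at x → -∞.
Rewrite the product as (-x)^4 / e^(-4x) (an ∞/∞ form) and apply L'Hôpital, or use the standard hierarchy e^(4|x|) ≫ |(-x)^4| as x → -∞.
The indeterminate product → 0, so the limit = 5.

Final answer: 5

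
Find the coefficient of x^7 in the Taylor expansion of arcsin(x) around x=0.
Expand to order 7: arcsin(x) = 5·x^7/112 + 3·x^5/40 + x^3/6 + x + O(x^8).
The coefficient of x^7 is 5/112.

Final answer: 5/112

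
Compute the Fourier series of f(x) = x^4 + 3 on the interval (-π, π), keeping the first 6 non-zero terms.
(48 - 8·π^2)·cos(x) + (-3 + 2·π^2)·cos(2·x) + (16/27 - 8·π^2/9)·cos(3·x) + (-3/16 + π^2/2)·cos(4·x) + (48/625 - 8·π^2/25)·cos(5·x) + 3 + π^4/5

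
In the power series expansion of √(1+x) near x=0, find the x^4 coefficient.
Expand to order 4: √(1+x) = -5·x^4/128 + x^3/16 - x^2/8 + x/2 + 1 + O(x^5).
The coefficient of x^4 is -5/128.

Final answer: -5/128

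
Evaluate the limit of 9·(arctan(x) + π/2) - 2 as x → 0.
Direct substitution at x = 0 gives -2 + 9·π/2.

Final answer: -2 + 9·π/2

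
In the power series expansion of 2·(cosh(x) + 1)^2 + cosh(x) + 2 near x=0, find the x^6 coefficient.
Expand to order 6: 2·(cosh(x) + 1)^2 + cosh(x) + 2 = 23·x^6/240 + 7·x^4/8 + 9·x^2/2 + 11 + O(x^7).
The coefficient of x^6 is 23/240.

Final answer: 23/240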